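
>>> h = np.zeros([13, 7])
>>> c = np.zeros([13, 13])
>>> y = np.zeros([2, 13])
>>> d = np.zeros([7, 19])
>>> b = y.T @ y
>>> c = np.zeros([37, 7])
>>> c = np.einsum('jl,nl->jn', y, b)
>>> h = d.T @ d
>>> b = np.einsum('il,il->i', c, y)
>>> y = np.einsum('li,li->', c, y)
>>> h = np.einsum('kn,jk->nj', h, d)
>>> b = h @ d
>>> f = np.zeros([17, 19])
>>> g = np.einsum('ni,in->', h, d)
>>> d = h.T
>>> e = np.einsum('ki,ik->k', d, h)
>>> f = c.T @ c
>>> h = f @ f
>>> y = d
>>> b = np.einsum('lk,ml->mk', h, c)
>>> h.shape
(13, 13)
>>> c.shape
(2, 13)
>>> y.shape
(7, 19)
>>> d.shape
(7, 19)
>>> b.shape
(2, 13)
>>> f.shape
(13, 13)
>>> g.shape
()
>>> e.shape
(7,)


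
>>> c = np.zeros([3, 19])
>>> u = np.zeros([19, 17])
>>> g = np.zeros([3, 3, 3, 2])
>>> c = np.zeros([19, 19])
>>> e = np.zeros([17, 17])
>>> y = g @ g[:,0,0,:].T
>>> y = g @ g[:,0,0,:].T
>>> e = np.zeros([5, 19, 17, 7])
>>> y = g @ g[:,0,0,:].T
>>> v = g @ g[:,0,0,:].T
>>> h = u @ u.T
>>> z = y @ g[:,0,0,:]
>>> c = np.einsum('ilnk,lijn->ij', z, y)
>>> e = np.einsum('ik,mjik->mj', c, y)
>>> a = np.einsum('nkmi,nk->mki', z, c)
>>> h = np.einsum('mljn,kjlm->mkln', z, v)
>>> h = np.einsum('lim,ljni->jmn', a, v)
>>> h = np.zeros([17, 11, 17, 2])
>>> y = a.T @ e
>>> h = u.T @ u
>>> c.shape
(3, 3)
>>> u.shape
(19, 17)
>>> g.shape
(3, 3, 3, 2)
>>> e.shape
(3, 3)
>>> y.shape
(2, 3, 3)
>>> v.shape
(3, 3, 3, 3)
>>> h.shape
(17, 17)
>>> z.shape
(3, 3, 3, 2)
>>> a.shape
(3, 3, 2)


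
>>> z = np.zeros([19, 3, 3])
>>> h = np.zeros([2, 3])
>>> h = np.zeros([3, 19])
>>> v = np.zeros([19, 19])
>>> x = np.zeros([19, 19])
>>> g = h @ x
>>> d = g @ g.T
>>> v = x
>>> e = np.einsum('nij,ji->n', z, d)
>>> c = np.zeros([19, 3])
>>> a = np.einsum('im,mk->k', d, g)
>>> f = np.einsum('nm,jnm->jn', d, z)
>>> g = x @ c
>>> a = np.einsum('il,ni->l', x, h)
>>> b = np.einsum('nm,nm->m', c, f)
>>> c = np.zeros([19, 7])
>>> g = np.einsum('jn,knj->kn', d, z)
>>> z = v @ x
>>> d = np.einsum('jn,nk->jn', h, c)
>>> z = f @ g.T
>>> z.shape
(19, 19)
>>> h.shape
(3, 19)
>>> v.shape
(19, 19)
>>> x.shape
(19, 19)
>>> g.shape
(19, 3)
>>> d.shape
(3, 19)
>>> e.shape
(19,)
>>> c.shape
(19, 7)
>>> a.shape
(19,)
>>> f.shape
(19, 3)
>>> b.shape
(3,)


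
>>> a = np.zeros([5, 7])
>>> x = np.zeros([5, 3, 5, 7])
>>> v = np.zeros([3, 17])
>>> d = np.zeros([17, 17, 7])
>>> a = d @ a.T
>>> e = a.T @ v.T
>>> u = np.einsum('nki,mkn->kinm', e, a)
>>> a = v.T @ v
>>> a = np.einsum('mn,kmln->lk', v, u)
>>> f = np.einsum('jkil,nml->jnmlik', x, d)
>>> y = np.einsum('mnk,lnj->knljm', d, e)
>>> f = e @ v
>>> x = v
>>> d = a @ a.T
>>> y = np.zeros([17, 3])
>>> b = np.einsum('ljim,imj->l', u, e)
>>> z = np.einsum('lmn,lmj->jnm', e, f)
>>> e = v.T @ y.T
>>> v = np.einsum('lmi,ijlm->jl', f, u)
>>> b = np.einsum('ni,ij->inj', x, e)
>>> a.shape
(5, 17)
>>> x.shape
(3, 17)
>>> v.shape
(3, 5)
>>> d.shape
(5, 5)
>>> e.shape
(17, 17)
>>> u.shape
(17, 3, 5, 17)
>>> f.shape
(5, 17, 17)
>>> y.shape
(17, 3)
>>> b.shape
(17, 3, 17)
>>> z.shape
(17, 3, 17)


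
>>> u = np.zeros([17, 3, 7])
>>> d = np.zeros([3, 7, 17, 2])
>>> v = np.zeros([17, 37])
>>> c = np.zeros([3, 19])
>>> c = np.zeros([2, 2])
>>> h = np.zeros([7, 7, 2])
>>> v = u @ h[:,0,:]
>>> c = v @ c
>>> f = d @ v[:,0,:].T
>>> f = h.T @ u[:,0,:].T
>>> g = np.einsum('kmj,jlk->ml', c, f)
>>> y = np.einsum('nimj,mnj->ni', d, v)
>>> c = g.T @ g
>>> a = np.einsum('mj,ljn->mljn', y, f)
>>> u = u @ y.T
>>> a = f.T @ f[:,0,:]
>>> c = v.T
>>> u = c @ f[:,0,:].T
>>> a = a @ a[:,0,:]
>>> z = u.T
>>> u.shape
(2, 3, 2)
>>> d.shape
(3, 7, 17, 2)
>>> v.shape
(17, 3, 2)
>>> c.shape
(2, 3, 17)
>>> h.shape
(7, 7, 2)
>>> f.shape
(2, 7, 17)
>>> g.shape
(3, 7)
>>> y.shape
(3, 7)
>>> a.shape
(17, 7, 17)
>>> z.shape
(2, 3, 2)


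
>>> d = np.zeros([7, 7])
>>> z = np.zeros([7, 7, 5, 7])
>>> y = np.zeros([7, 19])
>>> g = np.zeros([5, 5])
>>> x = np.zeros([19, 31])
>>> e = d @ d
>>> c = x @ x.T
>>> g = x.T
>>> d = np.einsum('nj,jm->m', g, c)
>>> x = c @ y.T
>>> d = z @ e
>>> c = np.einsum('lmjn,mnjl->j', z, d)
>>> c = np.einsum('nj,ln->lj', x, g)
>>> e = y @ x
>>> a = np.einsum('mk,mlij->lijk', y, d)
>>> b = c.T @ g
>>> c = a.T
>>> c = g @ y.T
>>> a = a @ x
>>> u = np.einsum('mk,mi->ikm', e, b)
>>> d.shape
(7, 7, 5, 7)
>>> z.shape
(7, 7, 5, 7)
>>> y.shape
(7, 19)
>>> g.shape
(31, 19)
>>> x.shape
(19, 7)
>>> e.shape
(7, 7)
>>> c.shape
(31, 7)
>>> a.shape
(7, 5, 7, 7)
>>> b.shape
(7, 19)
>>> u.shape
(19, 7, 7)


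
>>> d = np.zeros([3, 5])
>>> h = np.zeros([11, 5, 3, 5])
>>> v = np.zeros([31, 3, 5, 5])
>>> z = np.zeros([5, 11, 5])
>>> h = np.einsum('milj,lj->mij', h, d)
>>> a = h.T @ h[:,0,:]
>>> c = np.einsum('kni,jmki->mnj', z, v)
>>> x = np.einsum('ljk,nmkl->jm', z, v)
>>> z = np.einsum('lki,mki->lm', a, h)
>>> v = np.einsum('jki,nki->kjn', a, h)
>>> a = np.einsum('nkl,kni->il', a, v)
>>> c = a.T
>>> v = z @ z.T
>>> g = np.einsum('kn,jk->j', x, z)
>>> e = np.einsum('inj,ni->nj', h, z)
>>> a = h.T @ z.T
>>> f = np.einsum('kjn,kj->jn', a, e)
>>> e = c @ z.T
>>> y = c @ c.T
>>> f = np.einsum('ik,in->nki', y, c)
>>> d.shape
(3, 5)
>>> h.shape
(11, 5, 5)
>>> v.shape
(5, 5)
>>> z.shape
(5, 11)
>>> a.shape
(5, 5, 5)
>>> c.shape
(5, 11)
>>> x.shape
(11, 3)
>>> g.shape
(5,)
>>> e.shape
(5, 5)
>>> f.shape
(11, 5, 5)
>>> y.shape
(5, 5)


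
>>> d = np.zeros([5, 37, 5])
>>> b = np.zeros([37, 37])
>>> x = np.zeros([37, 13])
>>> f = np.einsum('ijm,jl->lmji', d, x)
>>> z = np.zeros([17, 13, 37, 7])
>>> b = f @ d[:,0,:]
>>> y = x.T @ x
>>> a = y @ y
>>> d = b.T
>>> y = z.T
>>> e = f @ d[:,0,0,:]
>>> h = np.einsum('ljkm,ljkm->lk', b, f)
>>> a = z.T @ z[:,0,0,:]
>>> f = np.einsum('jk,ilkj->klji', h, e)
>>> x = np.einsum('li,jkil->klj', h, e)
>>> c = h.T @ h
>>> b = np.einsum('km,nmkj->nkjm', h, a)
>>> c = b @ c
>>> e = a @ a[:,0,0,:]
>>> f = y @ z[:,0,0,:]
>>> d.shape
(5, 37, 5, 13)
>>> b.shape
(7, 13, 7, 37)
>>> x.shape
(5, 13, 13)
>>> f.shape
(7, 37, 13, 7)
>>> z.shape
(17, 13, 37, 7)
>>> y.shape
(7, 37, 13, 17)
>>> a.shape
(7, 37, 13, 7)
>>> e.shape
(7, 37, 13, 7)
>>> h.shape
(13, 37)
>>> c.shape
(7, 13, 7, 37)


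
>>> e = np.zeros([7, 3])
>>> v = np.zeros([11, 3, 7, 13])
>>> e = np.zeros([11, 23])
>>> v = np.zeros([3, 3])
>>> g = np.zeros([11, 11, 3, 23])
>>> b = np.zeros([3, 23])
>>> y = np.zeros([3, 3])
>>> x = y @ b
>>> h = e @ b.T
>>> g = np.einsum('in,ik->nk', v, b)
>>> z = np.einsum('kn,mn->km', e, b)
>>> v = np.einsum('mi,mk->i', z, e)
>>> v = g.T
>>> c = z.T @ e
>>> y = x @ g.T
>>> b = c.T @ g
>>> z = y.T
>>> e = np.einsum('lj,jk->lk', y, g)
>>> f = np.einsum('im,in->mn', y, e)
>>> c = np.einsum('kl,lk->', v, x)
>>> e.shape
(3, 23)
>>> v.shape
(23, 3)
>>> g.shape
(3, 23)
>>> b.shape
(23, 23)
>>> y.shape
(3, 3)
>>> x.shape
(3, 23)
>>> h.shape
(11, 3)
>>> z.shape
(3, 3)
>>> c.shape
()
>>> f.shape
(3, 23)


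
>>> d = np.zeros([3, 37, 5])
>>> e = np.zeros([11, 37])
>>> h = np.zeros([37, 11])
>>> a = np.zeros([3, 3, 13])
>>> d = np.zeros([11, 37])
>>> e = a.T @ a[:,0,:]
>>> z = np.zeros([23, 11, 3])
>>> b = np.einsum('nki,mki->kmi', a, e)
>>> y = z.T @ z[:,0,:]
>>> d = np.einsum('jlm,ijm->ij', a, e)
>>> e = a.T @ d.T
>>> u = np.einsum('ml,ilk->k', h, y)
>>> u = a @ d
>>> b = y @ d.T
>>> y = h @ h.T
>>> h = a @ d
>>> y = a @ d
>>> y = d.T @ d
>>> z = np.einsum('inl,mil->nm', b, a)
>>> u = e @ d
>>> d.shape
(13, 3)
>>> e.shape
(13, 3, 13)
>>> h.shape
(3, 3, 3)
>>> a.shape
(3, 3, 13)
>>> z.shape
(11, 3)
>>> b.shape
(3, 11, 13)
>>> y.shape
(3, 3)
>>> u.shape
(13, 3, 3)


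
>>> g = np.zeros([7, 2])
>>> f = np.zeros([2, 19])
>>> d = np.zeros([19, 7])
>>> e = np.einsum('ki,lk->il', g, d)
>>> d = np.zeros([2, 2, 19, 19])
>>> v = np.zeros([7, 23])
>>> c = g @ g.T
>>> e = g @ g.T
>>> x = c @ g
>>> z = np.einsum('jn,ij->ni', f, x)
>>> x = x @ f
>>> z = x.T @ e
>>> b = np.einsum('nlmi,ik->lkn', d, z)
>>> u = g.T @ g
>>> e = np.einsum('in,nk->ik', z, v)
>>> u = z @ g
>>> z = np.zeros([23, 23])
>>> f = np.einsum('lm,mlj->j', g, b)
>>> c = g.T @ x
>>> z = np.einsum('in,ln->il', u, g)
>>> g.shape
(7, 2)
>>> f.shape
(2,)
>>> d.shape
(2, 2, 19, 19)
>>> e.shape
(19, 23)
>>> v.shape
(7, 23)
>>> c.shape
(2, 19)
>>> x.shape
(7, 19)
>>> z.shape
(19, 7)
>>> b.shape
(2, 7, 2)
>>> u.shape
(19, 2)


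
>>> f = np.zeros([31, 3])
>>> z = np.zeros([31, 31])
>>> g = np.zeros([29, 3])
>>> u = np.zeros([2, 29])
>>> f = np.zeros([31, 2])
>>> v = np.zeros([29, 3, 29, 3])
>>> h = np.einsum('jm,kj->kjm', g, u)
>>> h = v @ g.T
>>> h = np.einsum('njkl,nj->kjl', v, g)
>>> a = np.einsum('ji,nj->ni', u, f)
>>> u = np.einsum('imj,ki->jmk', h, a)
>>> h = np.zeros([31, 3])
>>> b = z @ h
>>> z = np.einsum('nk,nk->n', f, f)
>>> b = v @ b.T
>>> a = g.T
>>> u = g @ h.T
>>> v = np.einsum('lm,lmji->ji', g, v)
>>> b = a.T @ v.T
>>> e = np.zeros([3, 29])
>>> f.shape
(31, 2)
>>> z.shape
(31,)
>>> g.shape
(29, 3)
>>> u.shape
(29, 31)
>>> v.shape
(29, 3)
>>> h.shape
(31, 3)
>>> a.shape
(3, 29)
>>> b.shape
(29, 29)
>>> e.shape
(3, 29)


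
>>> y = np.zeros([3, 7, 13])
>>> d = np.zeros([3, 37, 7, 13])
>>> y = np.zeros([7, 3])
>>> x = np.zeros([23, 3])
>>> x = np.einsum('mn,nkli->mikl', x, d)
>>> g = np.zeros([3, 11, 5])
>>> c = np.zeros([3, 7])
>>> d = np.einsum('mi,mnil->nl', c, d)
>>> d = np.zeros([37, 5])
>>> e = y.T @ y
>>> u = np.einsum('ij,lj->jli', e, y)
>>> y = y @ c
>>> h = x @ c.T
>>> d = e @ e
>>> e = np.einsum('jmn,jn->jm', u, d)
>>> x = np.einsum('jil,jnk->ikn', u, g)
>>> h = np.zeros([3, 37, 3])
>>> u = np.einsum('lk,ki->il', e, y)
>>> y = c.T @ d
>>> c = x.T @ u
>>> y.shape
(7, 3)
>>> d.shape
(3, 3)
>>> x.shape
(7, 5, 11)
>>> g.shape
(3, 11, 5)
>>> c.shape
(11, 5, 3)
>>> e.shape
(3, 7)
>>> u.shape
(7, 3)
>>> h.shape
(3, 37, 3)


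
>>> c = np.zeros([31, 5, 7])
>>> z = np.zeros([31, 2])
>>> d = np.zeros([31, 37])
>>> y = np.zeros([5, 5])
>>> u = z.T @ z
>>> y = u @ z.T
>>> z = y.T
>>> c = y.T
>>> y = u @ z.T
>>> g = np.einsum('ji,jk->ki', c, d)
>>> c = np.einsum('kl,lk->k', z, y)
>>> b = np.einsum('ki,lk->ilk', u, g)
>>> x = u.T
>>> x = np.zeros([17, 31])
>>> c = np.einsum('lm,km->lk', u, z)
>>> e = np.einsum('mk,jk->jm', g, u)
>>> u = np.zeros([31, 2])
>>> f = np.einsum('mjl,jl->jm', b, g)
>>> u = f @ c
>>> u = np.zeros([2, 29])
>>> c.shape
(2, 31)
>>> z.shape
(31, 2)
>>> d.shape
(31, 37)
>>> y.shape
(2, 31)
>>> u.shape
(2, 29)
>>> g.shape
(37, 2)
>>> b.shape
(2, 37, 2)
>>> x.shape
(17, 31)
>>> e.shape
(2, 37)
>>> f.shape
(37, 2)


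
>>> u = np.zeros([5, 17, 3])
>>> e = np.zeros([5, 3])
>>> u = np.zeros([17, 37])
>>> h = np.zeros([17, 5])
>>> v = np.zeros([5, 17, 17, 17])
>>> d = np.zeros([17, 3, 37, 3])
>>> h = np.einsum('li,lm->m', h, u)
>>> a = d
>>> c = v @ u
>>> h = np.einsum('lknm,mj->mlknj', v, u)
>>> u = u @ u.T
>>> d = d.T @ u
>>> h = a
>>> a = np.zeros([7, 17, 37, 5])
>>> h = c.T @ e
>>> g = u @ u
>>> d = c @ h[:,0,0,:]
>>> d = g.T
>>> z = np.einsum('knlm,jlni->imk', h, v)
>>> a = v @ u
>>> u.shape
(17, 17)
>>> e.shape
(5, 3)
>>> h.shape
(37, 17, 17, 3)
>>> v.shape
(5, 17, 17, 17)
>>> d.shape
(17, 17)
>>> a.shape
(5, 17, 17, 17)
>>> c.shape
(5, 17, 17, 37)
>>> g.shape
(17, 17)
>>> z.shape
(17, 3, 37)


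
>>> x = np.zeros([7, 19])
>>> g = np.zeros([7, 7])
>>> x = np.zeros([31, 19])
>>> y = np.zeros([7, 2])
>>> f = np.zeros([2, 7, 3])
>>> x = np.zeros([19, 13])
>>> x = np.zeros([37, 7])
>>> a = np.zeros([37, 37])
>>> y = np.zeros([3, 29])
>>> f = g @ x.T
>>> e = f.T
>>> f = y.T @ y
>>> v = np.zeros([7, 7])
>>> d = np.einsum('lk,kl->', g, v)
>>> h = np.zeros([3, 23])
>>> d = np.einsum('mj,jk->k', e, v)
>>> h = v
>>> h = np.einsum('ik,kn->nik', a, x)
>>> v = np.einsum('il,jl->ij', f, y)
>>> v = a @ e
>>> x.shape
(37, 7)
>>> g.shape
(7, 7)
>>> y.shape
(3, 29)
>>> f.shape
(29, 29)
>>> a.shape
(37, 37)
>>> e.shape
(37, 7)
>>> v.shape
(37, 7)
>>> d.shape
(7,)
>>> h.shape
(7, 37, 37)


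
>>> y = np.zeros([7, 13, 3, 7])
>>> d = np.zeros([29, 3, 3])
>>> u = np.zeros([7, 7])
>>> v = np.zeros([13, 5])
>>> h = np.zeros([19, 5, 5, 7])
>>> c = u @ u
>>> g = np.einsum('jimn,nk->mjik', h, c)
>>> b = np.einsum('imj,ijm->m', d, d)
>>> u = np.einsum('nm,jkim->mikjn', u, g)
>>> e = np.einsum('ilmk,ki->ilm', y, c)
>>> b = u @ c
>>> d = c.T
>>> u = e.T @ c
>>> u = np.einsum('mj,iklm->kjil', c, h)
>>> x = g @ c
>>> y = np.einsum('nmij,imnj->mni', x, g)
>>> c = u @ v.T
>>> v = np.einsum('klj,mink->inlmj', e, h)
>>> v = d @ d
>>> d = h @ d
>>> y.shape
(19, 5, 5)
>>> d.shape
(19, 5, 5, 7)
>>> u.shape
(5, 7, 19, 5)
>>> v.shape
(7, 7)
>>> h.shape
(19, 5, 5, 7)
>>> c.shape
(5, 7, 19, 13)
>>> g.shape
(5, 19, 5, 7)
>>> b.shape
(7, 5, 19, 5, 7)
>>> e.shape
(7, 13, 3)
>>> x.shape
(5, 19, 5, 7)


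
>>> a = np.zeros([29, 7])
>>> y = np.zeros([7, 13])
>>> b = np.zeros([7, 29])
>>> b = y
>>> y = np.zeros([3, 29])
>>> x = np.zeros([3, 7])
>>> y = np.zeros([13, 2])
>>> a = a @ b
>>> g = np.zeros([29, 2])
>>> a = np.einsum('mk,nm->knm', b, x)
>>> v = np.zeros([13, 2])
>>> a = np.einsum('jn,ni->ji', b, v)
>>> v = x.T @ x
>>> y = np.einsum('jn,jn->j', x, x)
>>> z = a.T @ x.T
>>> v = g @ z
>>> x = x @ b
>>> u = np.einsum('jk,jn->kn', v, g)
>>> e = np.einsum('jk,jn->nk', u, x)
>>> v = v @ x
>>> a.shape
(7, 2)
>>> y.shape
(3,)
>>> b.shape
(7, 13)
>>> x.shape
(3, 13)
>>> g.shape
(29, 2)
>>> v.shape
(29, 13)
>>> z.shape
(2, 3)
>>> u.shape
(3, 2)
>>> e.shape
(13, 2)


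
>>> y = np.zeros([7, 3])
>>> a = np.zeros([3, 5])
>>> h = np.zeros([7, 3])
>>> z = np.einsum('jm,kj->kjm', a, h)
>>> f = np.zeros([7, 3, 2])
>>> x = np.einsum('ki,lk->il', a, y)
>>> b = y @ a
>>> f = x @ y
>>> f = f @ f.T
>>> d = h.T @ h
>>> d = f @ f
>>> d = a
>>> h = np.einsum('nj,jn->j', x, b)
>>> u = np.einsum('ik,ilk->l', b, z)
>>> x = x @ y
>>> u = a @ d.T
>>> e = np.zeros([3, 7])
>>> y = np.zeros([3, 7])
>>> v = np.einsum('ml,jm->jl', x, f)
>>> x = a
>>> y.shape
(3, 7)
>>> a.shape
(3, 5)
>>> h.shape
(7,)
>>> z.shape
(7, 3, 5)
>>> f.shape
(5, 5)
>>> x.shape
(3, 5)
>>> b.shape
(7, 5)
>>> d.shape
(3, 5)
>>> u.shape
(3, 3)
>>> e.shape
(3, 7)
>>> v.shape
(5, 3)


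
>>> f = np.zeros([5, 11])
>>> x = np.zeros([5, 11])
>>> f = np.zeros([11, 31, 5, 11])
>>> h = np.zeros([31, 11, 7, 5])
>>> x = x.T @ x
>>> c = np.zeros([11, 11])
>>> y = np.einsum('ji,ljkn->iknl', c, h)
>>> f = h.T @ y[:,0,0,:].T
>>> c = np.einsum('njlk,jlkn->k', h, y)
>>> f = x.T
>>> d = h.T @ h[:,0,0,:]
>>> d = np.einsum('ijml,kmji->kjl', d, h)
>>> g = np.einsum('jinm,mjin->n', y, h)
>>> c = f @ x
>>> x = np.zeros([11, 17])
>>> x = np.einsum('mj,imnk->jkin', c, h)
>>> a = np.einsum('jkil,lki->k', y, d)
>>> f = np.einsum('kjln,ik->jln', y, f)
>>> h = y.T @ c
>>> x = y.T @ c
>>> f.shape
(7, 5, 31)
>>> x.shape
(31, 5, 7, 11)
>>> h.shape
(31, 5, 7, 11)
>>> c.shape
(11, 11)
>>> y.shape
(11, 7, 5, 31)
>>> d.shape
(31, 7, 5)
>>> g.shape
(5,)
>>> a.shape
(7,)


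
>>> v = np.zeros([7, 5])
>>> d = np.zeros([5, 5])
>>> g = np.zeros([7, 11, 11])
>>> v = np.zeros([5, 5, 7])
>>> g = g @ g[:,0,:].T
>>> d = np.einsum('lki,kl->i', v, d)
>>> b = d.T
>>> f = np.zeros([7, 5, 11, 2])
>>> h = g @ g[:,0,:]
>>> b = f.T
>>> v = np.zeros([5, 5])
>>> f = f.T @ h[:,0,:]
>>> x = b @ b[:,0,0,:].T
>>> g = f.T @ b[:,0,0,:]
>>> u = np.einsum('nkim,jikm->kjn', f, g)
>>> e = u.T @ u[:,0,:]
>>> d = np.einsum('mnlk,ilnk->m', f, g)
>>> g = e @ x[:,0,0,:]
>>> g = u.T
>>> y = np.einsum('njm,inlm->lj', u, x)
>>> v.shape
(5, 5)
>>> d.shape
(2,)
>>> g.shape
(2, 7, 11)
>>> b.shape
(2, 11, 5, 7)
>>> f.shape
(2, 11, 5, 7)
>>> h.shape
(7, 11, 7)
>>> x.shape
(2, 11, 5, 2)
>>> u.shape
(11, 7, 2)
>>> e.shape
(2, 7, 2)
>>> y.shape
(5, 7)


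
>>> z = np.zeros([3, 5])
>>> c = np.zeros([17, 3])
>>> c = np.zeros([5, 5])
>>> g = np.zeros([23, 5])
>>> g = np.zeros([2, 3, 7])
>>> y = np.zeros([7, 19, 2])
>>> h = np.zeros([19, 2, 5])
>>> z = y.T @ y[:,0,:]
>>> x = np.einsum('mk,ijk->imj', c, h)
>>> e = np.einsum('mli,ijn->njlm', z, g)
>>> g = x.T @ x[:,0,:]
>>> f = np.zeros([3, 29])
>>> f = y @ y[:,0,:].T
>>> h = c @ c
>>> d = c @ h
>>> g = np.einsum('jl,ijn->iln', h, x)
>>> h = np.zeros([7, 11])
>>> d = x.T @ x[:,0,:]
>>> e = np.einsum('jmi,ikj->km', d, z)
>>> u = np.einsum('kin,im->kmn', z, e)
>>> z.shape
(2, 19, 2)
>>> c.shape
(5, 5)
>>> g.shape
(19, 5, 2)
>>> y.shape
(7, 19, 2)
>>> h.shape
(7, 11)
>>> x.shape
(19, 5, 2)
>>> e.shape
(19, 5)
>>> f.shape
(7, 19, 7)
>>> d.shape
(2, 5, 2)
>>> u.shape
(2, 5, 2)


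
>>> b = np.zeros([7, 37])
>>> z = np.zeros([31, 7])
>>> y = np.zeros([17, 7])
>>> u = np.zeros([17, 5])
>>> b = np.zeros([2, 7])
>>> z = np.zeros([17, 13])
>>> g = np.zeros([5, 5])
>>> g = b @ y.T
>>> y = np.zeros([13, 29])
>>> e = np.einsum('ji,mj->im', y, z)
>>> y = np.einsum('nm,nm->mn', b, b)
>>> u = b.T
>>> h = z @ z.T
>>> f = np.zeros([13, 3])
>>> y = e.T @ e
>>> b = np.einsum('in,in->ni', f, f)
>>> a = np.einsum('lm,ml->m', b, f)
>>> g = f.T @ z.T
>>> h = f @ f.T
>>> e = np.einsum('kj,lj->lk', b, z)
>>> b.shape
(3, 13)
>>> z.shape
(17, 13)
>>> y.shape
(17, 17)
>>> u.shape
(7, 2)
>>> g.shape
(3, 17)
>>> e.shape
(17, 3)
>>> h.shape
(13, 13)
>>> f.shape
(13, 3)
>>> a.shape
(13,)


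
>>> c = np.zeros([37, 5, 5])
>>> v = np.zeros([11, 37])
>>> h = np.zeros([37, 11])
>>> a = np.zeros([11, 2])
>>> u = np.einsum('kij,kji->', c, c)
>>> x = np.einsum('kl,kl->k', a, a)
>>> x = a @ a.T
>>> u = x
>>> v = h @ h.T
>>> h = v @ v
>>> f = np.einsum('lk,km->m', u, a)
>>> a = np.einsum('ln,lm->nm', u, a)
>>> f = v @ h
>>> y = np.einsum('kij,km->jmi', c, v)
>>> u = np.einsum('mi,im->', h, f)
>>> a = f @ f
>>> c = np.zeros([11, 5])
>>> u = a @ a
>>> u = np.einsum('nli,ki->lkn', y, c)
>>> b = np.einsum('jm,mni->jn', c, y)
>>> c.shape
(11, 5)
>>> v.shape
(37, 37)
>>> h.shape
(37, 37)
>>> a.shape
(37, 37)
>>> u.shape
(37, 11, 5)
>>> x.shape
(11, 11)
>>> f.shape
(37, 37)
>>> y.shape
(5, 37, 5)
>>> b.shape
(11, 37)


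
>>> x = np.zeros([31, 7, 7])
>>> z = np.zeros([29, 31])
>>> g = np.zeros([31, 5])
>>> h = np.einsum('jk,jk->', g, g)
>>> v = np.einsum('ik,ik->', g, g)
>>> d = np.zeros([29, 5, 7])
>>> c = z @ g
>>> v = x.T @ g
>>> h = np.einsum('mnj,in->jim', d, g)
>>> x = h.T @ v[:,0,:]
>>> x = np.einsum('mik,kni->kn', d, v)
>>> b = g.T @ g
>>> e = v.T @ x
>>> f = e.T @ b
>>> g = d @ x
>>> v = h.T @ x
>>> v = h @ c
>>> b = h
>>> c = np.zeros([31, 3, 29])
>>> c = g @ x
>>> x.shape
(7, 7)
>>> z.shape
(29, 31)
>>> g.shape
(29, 5, 7)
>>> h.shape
(7, 31, 29)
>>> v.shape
(7, 31, 5)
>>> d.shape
(29, 5, 7)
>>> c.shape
(29, 5, 7)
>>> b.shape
(7, 31, 29)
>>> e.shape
(5, 7, 7)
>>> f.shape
(7, 7, 5)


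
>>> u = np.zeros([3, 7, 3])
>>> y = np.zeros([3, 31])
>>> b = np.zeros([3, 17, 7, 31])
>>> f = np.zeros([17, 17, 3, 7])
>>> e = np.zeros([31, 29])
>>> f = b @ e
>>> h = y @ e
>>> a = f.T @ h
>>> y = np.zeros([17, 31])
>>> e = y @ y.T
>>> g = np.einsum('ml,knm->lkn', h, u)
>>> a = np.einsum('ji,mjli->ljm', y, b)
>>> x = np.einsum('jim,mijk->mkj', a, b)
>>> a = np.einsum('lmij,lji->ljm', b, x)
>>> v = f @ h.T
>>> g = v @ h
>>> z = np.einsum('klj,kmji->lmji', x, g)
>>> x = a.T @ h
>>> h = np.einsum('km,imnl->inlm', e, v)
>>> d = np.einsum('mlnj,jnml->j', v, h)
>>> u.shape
(3, 7, 3)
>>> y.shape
(17, 31)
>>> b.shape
(3, 17, 7, 31)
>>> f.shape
(3, 17, 7, 29)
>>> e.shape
(17, 17)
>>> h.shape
(3, 7, 3, 17)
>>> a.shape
(3, 31, 17)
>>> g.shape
(3, 17, 7, 29)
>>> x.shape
(17, 31, 29)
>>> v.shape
(3, 17, 7, 3)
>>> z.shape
(31, 17, 7, 29)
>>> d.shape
(3,)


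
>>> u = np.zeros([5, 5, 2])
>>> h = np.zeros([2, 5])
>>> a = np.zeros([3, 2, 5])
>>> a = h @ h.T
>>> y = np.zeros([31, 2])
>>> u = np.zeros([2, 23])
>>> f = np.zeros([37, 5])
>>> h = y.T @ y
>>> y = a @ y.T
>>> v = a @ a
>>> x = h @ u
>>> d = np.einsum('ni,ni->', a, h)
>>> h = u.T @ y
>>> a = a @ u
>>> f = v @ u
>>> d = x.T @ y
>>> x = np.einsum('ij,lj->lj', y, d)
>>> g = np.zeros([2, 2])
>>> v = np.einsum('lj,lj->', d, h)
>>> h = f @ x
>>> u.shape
(2, 23)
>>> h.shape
(2, 31)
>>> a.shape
(2, 23)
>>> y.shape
(2, 31)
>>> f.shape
(2, 23)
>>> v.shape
()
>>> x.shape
(23, 31)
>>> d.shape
(23, 31)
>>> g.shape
(2, 2)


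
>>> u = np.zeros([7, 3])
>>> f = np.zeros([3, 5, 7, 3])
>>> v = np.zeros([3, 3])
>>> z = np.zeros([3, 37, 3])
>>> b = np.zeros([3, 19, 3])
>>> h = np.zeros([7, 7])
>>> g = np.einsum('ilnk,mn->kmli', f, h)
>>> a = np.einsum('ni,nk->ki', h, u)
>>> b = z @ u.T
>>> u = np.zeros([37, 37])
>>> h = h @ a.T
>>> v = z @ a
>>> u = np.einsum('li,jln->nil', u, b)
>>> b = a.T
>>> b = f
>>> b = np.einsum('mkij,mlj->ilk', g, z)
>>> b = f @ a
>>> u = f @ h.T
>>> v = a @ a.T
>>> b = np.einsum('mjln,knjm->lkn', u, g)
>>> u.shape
(3, 5, 7, 7)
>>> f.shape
(3, 5, 7, 3)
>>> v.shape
(3, 3)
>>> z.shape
(3, 37, 3)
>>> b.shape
(7, 3, 7)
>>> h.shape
(7, 3)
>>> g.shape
(3, 7, 5, 3)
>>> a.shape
(3, 7)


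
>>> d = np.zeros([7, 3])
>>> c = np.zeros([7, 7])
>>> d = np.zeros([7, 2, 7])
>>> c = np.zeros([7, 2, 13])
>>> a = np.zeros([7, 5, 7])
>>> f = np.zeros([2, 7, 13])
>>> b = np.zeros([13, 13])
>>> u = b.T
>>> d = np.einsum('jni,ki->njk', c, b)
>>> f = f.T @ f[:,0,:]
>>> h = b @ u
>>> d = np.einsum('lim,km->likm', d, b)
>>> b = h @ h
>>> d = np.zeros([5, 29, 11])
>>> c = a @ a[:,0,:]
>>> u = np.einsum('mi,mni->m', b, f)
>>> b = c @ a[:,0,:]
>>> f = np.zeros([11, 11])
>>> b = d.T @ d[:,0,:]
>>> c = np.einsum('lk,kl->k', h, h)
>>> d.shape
(5, 29, 11)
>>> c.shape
(13,)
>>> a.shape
(7, 5, 7)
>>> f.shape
(11, 11)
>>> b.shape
(11, 29, 11)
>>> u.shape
(13,)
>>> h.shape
(13, 13)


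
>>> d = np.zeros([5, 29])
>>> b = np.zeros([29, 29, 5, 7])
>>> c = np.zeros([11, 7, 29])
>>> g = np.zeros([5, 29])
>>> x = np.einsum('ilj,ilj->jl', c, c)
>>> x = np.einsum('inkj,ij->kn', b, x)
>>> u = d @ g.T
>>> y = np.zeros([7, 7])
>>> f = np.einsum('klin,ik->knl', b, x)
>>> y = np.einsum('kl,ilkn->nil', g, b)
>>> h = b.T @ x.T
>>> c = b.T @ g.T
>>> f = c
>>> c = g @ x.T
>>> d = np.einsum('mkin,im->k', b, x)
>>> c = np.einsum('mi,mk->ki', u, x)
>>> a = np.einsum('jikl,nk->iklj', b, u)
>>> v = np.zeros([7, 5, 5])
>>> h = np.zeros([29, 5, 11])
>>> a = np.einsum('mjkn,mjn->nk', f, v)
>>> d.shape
(29,)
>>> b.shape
(29, 29, 5, 7)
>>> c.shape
(29, 5)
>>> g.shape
(5, 29)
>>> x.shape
(5, 29)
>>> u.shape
(5, 5)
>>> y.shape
(7, 29, 29)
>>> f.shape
(7, 5, 29, 5)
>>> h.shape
(29, 5, 11)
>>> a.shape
(5, 29)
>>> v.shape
(7, 5, 5)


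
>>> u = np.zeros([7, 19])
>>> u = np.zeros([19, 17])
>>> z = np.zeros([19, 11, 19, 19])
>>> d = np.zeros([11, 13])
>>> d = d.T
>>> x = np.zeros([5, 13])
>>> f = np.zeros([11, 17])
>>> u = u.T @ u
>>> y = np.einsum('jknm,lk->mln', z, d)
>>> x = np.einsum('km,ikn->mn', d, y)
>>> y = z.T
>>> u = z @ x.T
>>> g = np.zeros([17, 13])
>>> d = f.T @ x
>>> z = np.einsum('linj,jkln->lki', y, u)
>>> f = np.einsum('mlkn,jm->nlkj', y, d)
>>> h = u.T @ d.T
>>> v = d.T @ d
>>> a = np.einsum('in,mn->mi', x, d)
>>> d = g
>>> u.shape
(19, 11, 19, 11)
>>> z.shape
(19, 11, 19)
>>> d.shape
(17, 13)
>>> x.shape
(11, 19)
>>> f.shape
(19, 19, 11, 17)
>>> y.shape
(19, 19, 11, 19)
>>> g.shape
(17, 13)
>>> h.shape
(11, 19, 11, 17)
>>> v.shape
(19, 19)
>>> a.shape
(17, 11)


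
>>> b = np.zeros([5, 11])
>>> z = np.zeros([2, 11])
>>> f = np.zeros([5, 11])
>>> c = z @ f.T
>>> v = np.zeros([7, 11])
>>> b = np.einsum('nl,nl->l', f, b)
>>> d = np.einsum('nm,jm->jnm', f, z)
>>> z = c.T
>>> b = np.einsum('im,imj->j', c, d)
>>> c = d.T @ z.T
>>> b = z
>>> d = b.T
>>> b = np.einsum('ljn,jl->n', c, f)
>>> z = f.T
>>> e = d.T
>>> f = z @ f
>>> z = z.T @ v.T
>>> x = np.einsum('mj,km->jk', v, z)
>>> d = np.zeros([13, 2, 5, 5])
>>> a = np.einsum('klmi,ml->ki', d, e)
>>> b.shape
(5,)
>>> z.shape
(5, 7)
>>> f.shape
(11, 11)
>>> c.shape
(11, 5, 5)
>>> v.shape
(7, 11)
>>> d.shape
(13, 2, 5, 5)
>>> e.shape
(5, 2)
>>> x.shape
(11, 5)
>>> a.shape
(13, 5)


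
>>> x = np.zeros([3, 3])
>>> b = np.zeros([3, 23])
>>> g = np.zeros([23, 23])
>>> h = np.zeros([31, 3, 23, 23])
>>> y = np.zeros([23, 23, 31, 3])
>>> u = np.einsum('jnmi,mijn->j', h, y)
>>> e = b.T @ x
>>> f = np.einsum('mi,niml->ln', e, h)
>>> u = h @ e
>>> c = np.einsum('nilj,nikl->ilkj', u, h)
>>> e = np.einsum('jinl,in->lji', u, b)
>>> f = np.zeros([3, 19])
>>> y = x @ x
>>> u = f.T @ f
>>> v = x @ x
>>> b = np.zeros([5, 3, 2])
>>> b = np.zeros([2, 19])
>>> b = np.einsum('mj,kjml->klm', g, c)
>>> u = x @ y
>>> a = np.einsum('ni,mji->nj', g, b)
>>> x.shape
(3, 3)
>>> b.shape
(3, 3, 23)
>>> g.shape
(23, 23)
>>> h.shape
(31, 3, 23, 23)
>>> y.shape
(3, 3)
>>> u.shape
(3, 3)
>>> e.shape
(3, 31, 3)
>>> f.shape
(3, 19)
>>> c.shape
(3, 23, 23, 3)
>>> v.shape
(3, 3)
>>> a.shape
(23, 3)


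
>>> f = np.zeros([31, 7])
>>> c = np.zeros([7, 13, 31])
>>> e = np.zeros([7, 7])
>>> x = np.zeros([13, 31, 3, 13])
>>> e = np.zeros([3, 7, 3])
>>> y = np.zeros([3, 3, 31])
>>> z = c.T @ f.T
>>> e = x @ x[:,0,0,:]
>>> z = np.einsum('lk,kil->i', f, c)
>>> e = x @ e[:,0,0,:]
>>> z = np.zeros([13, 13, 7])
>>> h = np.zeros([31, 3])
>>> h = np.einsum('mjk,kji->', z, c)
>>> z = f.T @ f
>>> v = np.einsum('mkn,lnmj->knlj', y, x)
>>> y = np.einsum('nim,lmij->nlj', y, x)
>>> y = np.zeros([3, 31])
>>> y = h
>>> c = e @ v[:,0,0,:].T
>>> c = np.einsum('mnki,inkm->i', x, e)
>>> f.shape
(31, 7)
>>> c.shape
(13,)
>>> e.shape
(13, 31, 3, 13)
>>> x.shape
(13, 31, 3, 13)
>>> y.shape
()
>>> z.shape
(7, 7)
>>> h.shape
()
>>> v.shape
(3, 31, 13, 13)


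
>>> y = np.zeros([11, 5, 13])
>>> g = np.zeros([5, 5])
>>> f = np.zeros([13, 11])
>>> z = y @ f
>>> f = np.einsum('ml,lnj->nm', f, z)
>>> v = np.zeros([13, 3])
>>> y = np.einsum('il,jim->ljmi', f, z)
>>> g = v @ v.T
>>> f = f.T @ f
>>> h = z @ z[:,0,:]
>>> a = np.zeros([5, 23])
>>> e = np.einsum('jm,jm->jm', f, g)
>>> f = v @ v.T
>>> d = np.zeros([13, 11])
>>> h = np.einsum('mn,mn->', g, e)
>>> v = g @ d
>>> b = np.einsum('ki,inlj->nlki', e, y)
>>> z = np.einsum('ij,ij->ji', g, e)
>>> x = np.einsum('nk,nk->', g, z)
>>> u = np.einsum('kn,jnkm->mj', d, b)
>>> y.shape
(13, 11, 11, 5)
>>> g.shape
(13, 13)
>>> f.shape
(13, 13)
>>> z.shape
(13, 13)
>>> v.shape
(13, 11)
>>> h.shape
()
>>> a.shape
(5, 23)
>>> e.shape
(13, 13)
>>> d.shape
(13, 11)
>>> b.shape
(11, 11, 13, 13)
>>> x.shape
()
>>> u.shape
(13, 11)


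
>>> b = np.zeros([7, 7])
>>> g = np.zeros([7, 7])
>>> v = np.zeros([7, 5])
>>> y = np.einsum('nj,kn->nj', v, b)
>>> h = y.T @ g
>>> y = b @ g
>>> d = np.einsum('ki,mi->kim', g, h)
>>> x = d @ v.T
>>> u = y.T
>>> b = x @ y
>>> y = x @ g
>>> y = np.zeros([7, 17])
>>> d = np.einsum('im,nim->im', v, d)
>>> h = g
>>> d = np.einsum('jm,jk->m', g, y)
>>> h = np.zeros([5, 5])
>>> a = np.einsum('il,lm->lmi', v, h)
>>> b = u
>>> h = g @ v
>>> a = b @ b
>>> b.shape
(7, 7)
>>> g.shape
(7, 7)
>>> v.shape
(7, 5)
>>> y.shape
(7, 17)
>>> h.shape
(7, 5)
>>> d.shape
(7,)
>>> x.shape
(7, 7, 7)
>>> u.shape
(7, 7)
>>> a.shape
(7, 7)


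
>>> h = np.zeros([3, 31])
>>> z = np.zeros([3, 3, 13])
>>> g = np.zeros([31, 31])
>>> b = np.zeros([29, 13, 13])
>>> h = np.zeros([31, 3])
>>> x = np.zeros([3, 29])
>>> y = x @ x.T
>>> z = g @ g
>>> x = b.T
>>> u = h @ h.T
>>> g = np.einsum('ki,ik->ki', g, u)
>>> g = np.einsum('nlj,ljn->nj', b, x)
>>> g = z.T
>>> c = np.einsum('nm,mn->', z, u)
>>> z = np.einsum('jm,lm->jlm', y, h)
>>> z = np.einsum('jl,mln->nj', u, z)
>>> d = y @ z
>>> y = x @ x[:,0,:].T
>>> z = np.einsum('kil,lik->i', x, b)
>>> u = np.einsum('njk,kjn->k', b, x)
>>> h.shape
(31, 3)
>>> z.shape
(13,)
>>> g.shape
(31, 31)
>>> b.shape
(29, 13, 13)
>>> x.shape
(13, 13, 29)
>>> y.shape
(13, 13, 13)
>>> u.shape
(13,)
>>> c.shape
()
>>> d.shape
(3, 31)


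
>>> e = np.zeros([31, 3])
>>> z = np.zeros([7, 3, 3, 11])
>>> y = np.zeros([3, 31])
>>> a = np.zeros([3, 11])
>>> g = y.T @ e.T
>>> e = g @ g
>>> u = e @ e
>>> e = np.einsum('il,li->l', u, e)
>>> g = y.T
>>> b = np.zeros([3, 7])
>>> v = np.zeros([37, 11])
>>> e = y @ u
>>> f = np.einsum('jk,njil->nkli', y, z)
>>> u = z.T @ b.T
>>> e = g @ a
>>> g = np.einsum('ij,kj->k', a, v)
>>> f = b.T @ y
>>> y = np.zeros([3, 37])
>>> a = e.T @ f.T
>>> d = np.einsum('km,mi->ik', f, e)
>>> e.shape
(31, 11)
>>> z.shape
(7, 3, 3, 11)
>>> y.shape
(3, 37)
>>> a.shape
(11, 7)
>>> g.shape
(37,)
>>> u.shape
(11, 3, 3, 3)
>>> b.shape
(3, 7)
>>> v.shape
(37, 11)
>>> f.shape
(7, 31)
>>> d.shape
(11, 7)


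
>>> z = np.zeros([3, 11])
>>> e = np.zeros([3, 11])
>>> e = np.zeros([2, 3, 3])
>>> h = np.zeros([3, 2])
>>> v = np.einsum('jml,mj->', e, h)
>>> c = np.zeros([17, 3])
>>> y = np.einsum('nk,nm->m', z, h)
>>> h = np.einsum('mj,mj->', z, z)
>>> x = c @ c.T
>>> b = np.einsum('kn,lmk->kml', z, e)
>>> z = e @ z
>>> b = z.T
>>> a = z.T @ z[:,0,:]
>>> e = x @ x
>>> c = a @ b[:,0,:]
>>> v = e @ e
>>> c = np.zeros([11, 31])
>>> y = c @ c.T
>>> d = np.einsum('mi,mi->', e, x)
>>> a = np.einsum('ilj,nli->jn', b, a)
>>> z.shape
(2, 3, 11)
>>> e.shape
(17, 17)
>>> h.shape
()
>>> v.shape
(17, 17)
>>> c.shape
(11, 31)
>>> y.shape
(11, 11)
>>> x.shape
(17, 17)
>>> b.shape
(11, 3, 2)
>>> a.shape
(2, 11)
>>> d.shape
()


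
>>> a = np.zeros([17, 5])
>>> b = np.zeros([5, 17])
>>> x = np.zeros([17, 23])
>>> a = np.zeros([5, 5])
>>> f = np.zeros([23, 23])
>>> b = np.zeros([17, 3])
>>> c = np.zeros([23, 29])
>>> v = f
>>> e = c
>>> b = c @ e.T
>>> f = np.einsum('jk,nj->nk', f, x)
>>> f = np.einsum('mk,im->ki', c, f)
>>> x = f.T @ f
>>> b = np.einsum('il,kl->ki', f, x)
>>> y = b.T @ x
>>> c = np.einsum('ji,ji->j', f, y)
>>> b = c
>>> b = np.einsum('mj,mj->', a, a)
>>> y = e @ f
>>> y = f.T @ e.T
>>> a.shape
(5, 5)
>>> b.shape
()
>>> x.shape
(17, 17)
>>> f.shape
(29, 17)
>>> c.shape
(29,)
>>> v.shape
(23, 23)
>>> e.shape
(23, 29)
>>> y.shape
(17, 23)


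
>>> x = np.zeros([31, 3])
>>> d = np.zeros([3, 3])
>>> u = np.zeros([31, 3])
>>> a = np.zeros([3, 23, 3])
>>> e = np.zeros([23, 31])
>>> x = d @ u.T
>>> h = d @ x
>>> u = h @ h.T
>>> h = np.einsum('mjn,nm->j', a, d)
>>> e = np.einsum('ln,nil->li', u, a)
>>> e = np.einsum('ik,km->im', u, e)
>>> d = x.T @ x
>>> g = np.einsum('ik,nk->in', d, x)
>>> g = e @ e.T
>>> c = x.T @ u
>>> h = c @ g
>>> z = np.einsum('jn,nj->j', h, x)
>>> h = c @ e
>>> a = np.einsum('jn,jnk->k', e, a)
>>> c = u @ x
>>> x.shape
(3, 31)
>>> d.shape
(31, 31)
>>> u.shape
(3, 3)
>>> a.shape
(3,)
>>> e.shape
(3, 23)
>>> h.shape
(31, 23)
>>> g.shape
(3, 3)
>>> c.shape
(3, 31)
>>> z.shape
(31,)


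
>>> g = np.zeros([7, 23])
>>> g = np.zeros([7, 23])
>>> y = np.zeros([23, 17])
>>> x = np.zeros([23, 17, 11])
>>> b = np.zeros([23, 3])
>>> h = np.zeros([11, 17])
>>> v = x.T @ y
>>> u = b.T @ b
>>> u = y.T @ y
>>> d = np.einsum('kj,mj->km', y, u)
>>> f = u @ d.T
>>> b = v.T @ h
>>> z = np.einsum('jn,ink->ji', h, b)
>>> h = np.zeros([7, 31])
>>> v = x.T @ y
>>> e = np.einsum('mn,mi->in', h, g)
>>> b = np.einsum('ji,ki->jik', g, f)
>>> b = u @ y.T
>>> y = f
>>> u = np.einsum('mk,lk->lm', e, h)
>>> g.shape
(7, 23)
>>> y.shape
(17, 23)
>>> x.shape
(23, 17, 11)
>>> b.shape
(17, 23)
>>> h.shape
(7, 31)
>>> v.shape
(11, 17, 17)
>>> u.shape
(7, 23)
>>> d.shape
(23, 17)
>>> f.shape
(17, 23)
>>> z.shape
(11, 17)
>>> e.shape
(23, 31)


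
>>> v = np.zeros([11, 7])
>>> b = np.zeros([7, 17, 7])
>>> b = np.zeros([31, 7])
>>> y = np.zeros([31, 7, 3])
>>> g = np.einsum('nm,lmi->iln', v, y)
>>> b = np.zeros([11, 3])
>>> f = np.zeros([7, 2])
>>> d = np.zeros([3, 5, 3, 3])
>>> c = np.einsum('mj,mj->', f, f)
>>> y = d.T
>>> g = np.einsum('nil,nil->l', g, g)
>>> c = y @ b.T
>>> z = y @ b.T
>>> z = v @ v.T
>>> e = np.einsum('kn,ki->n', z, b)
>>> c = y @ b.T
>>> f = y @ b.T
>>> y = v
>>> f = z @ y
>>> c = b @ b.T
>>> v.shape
(11, 7)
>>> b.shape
(11, 3)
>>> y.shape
(11, 7)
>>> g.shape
(11,)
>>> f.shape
(11, 7)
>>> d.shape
(3, 5, 3, 3)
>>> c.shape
(11, 11)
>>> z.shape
(11, 11)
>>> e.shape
(11,)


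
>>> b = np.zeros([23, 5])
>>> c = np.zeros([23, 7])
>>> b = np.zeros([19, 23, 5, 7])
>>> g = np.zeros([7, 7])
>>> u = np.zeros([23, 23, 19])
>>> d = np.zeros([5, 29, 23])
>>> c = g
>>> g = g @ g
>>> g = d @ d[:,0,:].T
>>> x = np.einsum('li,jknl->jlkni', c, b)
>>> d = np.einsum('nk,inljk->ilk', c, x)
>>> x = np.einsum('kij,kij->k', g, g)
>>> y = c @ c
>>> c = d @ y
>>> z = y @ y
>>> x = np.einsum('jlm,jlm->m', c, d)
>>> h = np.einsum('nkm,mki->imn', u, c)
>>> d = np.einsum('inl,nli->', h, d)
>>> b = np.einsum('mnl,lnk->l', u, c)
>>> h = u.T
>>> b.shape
(19,)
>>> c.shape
(19, 23, 7)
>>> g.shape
(5, 29, 5)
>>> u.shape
(23, 23, 19)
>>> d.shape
()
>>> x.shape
(7,)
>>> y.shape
(7, 7)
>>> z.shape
(7, 7)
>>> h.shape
(19, 23, 23)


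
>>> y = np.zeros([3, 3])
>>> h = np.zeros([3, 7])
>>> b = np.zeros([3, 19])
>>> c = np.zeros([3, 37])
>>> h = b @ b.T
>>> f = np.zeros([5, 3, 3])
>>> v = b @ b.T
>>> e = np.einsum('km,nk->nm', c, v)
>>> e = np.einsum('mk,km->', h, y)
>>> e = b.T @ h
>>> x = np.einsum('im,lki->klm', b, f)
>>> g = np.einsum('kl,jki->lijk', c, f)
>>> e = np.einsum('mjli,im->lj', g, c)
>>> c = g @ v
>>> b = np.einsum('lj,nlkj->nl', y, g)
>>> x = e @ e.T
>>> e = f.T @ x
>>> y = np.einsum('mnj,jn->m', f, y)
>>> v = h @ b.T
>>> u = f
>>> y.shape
(5,)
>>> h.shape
(3, 3)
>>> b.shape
(37, 3)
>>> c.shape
(37, 3, 5, 3)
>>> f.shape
(5, 3, 3)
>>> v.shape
(3, 37)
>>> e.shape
(3, 3, 5)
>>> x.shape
(5, 5)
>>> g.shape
(37, 3, 5, 3)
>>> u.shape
(5, 3, 3)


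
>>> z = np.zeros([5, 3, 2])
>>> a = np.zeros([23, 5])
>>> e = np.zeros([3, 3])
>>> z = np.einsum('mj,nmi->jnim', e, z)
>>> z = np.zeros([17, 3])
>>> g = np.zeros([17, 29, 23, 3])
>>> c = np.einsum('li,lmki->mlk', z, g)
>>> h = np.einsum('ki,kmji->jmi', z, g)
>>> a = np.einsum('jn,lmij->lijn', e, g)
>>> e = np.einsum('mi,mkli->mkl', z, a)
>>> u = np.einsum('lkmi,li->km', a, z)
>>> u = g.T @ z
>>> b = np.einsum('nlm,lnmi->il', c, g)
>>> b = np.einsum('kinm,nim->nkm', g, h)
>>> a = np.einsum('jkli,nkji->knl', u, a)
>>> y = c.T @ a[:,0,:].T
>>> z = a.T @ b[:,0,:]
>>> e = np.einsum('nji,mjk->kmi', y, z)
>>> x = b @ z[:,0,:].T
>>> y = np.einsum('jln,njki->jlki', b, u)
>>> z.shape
(29, 17, 3)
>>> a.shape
(23, 17, 29)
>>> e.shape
(3, 29, 23)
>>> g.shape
(17, 29, 23, 3)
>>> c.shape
(29, 17, 23)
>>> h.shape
(23, 29, 3)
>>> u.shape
(3, 23, 29, 3)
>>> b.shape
(23, 17, 3)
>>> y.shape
(23, 17, 29, 3)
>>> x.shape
(23, 17, 29)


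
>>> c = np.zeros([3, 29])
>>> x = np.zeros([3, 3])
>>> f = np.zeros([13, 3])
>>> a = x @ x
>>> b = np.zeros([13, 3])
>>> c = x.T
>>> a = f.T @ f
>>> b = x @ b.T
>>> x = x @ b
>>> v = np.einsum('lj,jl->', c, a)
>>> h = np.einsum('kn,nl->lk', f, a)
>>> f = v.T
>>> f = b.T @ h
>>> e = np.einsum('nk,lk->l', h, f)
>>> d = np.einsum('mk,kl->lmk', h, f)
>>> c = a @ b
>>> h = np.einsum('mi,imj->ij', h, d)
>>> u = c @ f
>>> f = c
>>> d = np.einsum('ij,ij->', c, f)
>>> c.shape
(3, 13)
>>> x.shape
(3, 13)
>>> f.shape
(3, 13)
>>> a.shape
(3, 3)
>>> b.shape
(3, 13)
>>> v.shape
()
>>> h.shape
(13, 13)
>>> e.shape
(13,)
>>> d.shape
()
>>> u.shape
(3, 13)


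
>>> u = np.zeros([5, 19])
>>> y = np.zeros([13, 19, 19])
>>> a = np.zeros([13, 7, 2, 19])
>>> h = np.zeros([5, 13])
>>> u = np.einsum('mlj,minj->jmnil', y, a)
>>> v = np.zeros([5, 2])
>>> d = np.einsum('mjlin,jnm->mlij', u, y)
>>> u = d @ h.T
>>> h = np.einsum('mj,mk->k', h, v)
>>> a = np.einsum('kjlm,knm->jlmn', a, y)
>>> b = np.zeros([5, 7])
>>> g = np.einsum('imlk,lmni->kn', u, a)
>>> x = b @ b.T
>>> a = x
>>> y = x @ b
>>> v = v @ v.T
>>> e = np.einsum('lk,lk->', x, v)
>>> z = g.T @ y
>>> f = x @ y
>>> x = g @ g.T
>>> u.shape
(19, 2, 7, 5)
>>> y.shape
(5, 7)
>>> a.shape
(5, 5)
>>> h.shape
(2,)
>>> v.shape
(5, 5)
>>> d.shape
(19, 2, 7, 13)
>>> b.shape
(5, 7)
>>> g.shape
(5, 19)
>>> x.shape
(5, 5)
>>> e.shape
()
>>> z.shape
(19, 7)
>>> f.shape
(5, 7)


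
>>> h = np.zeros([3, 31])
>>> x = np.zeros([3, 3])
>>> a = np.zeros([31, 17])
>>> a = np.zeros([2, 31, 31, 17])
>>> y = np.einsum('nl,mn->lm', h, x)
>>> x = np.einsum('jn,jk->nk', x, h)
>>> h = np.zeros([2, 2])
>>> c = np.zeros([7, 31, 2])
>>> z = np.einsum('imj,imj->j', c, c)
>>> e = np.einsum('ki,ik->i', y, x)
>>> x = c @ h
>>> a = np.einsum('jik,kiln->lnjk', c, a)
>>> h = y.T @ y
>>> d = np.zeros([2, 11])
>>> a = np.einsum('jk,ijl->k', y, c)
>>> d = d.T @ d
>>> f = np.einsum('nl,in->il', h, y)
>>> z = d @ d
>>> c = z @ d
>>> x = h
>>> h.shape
(3, 3)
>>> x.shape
(3, 3)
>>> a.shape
(3,)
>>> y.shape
(31, 3)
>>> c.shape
(11, 11)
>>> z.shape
(11, 11)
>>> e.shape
(3,)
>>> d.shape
(11, 11)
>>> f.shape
(31, 3)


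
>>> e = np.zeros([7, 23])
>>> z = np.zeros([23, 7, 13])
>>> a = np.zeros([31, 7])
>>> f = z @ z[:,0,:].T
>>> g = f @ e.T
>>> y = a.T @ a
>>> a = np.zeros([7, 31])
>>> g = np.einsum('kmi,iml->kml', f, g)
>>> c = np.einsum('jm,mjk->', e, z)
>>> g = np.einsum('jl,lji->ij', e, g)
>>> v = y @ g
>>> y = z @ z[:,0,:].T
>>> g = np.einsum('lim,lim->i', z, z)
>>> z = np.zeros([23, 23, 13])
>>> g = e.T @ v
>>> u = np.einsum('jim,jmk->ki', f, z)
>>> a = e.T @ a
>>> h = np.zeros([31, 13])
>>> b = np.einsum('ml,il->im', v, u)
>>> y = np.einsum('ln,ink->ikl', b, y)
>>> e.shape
(7, 23)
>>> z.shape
(23, 23, 13)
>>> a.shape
(23, 31)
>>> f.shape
(23, 7, 23)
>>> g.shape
(23, 7)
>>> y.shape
(23, 23, 13)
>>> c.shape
()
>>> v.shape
(7, 7)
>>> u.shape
(13, 7)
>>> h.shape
(31, 13)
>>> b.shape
(13, 7)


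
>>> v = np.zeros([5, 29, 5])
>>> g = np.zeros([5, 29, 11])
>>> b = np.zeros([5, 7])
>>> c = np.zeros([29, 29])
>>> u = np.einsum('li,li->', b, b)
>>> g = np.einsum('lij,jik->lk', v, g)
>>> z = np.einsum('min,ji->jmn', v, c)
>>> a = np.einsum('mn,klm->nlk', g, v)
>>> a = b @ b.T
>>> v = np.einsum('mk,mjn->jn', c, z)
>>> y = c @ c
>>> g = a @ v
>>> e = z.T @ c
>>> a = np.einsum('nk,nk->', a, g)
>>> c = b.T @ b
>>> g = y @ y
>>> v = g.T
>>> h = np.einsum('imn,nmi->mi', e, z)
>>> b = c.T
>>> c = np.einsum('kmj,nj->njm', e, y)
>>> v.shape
(29, 29)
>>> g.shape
(29, 29)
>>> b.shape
(7, 7)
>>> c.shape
(29, 29, 5)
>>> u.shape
()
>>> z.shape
(29, 5, 5)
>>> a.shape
()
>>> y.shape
(29, 29)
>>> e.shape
(5, 5, 29)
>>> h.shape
(5, 5)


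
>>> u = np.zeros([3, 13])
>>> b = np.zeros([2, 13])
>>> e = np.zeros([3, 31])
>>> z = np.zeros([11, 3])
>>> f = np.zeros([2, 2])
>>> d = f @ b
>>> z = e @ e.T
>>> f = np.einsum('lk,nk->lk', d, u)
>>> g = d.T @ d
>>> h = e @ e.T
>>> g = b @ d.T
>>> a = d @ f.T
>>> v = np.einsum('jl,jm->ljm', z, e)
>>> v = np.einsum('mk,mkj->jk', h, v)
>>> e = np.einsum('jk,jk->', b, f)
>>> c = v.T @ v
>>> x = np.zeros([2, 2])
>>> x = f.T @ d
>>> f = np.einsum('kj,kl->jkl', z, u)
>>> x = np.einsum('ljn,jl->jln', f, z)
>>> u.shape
(3, 13)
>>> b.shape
(2, 13)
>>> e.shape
()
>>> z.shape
(3, 3)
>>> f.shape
(3, 3, 13)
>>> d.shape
(2, 13)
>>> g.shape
(2, 2)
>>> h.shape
(3, 3)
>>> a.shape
(2, 2)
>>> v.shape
(31, 3)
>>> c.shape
(3, 3)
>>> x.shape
(3, 3, 13)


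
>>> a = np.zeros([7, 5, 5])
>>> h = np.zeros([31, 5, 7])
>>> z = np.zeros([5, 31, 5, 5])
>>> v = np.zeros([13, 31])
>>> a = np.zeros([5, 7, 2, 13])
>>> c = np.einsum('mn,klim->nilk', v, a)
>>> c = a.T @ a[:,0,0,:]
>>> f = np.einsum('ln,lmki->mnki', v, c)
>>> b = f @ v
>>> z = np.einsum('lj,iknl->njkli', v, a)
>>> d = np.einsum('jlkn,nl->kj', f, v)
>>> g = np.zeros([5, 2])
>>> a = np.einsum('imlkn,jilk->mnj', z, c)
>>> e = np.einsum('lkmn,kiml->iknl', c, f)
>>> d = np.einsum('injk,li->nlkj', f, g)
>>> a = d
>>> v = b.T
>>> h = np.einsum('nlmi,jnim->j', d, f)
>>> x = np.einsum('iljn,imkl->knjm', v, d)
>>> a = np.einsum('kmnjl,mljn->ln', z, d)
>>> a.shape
(5, 7)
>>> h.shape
(2,)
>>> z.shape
(2, 31, 7, 13, 5)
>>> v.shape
(31, 7, 31, 2)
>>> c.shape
(13, 2, 7, 13)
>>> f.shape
(2, 31, 7, 13)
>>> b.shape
(2, 31, 7, 31)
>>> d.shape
(31, 5, 13, 7)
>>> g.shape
(5, 2)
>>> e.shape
(31, 2, 13, 13)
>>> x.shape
(13, 2, 31, 5)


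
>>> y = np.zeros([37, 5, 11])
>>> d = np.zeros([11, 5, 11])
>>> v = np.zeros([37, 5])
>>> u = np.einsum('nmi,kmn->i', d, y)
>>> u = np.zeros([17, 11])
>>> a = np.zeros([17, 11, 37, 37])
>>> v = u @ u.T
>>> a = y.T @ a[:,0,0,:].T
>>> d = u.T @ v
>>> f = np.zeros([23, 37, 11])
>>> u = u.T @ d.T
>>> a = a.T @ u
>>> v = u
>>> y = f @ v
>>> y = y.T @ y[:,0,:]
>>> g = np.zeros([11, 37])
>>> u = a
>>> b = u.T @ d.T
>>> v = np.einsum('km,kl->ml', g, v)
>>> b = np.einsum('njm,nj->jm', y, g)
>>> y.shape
(11, 37, 11)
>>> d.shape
(11, 17)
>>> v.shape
(37, 11)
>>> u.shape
(17, 5, 11)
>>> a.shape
(17, 5, 11)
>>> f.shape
(23, 37, 11)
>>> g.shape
(11, 37)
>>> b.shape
(37, 11)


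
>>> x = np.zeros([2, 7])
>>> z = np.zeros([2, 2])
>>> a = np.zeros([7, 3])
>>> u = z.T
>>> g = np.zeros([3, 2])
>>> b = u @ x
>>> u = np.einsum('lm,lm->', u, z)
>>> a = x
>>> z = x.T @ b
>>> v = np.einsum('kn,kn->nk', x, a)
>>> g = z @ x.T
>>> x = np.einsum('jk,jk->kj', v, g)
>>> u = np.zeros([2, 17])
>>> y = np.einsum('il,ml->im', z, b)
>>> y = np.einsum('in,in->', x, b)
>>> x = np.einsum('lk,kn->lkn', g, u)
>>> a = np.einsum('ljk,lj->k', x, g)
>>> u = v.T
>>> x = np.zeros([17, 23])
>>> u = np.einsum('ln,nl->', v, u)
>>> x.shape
(17, 23)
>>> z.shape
(7, 7)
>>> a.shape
(17,)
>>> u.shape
()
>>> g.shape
(7, 2)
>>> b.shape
(2, 7)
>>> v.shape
(7, 2)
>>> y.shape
()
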